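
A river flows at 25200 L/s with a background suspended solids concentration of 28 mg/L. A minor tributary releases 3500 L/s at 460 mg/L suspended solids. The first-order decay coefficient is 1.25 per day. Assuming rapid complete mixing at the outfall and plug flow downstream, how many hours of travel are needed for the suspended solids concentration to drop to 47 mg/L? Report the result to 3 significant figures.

10.4 h

After mixing, C = (25200·28.00 + 3500·460.0) / 28700 = 2316000/28700 = 80.68 mg/L.
80.68·exp(−k·t) = 47 → t = ln(80.68/47)/k = 37350 s = 10.38 h.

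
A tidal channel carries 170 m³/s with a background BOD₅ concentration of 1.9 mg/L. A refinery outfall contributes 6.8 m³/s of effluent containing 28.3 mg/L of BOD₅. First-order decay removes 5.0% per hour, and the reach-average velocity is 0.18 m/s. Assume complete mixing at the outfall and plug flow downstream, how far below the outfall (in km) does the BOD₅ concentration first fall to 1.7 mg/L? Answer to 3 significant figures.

Conservation of mass: C = (170.0·1.900 + 6.800·28.30) / 176.8 = 515.4/176.8 = 2.915 mg/L.
5.0%/h lost → k = −ln(1 − 0.05) = 0.05129 h⁻¹.
Set 2.915·exp(−k·t) = 1.7 → t = ln(2.915/1.7)/k = 37860 s = 10.52 h.
Distance = v·t = 0.18·37860 = 6814 m = 6.814 km.

6.81 km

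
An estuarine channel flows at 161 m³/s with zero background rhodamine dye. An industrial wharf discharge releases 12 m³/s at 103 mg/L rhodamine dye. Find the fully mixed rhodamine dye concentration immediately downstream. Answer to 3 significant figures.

Mixed concentration C = ΣQC/ΣQ = (161.0·0 + 12.00·103.0) / 173.0 = 1236/173.0 = 7.145 mg/L.

7.14 mg/L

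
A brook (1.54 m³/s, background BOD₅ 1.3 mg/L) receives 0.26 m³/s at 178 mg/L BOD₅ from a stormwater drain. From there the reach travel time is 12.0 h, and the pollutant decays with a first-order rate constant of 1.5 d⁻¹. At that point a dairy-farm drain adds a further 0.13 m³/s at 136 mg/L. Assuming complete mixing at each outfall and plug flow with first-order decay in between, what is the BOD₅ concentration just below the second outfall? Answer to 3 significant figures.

After mixing, C = (1.540·1.300 + 0.2600·178.0) / 1.800 = 48.28/1.800 = 26.82 mg/L; combined flow 1.800 m³/s.
First-order decay: C = 26.82·exp(−k·t) = 26.82·0.4724 = 12.67 mg/L.
Second outfall: C = (1.800·12.67 + 0.1300·136.0)/1.930 = 20.98 mg/L.

21.0 mg/L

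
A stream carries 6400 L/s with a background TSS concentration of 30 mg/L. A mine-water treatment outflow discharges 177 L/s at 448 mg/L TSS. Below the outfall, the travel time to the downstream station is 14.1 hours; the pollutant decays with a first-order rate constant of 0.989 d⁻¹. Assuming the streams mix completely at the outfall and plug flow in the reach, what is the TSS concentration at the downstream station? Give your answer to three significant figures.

Mixed concentration C = ΣQC/ΣQ = (6400·30.00 + 177.0·448.0) / 6577 = 271300/6577 = 41.25 mg/L.
Decay over the reach: 41.25·exp(−kt) = 41.25·0.5593 = 23.07 mg/L.

23.1 mg/L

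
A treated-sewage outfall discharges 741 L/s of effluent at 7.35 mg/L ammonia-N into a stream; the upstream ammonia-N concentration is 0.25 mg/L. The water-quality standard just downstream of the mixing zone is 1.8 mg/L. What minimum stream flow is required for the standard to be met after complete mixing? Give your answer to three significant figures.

Set C_mix = 1.8: (Q·0.2500 + 741.0·7.350) / (Q + 741.0) = 1.8
→ Q = 741.0·(7.350 − 1.8)/(1.8 − 0.2500) = 2653 L/s.

2650 L/s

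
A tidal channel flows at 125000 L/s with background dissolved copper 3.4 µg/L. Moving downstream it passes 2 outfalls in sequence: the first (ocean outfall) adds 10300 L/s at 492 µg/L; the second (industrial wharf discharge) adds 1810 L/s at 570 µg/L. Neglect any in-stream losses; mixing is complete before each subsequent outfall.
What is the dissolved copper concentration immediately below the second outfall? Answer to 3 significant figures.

47.6 µg/L

Outfall 1: combined Q = 135300 L/s; C = (125000·3.400 + 10300·492.0)/135300 = 40.60 µg/L.
Outfall 2: combined Q = 137100 L/s; C = (135300·40.60 + 1810·570.0)/137100 = 47.58 µg/L.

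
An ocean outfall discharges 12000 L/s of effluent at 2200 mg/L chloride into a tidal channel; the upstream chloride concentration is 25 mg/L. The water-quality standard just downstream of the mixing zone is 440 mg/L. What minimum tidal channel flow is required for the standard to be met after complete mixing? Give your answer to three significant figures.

50900 L/s

Set C_mix = 440: (Q·25.00 + 12000·2200) / (Q + 12000) = 440
→ Q = 12000·(2200 − 440)/(440 − 25.00) = 50890 L/s.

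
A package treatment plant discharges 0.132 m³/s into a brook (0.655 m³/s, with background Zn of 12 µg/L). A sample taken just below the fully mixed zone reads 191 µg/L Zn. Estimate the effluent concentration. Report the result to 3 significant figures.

1080 µg/L

Mass balance: 0.6550·12.00 + 0.1320·Cₑ = 0.7870·191.0
→ Cₑ = (0.7870·191.0 − 0.6550·12.00) / 0.1320 = 1079 µg/L.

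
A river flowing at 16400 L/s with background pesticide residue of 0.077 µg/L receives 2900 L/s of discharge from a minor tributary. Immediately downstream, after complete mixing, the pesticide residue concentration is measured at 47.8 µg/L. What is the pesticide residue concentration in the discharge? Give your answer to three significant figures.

318 µg/L

Mass balance: 16400·0.07700 + 2900·Cₑ = 19300·47.80
→ Cₑ = (19300·47.80 − 16400·0.07700) / 2900 = 317.7 µg/L.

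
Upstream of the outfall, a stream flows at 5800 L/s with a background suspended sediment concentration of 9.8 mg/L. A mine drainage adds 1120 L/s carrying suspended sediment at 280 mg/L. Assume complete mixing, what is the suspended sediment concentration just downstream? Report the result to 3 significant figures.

53.5 mg/L

Flow-weighted average: C = (5800·9.800 + 1120·280.0) / 6920 = 370400/6920 = 53.53 mg/L.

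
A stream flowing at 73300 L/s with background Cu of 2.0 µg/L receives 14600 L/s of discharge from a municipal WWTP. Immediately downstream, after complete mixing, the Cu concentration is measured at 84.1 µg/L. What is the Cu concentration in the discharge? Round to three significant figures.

Mass balance: 73300·2.000 + 14600·Cₑ = 87900·84.10
→ Cₑ = (87900·84.10 − 73300·2.000) / 14600 = 496.3 µg/L.

496 µg/L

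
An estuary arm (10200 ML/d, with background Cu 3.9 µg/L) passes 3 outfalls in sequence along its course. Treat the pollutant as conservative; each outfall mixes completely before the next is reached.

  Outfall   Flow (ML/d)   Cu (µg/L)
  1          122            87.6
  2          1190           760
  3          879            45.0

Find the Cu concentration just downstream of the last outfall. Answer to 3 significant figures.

80.3 µg/L

After outfall 1: Q = 10200 + 122.0 = 10320 ML/d; C = (10200·3.900 + 122.0·87.60)/10320 = 4.889 µg/L.
After outfall 2: Q = 10320 + 1190 = 11510 ML/d; C = (10320·4.889 + 1190·760.0)/11510 = 82.95 µg/L.
After outfall 3: Q = 11510 + 879.0 = 12390 ML/d; C = (11510·82.95 + 879.0·45.00)/12390 = 80.25 µg/L.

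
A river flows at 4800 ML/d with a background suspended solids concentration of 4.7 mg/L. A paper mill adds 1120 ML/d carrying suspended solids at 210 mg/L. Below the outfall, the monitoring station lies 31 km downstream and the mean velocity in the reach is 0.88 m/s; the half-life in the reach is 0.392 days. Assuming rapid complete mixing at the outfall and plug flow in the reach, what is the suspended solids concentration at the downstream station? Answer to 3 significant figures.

After mixing, C = (4800·4.700 + 1120·210.0) / 5920 = 257800/5920 = 43.54 mg/L.
Travel time t = 31·1000 / 0.88 = 35230 s = 9.785 h.
Half-life 0.392 d → k = ln 2 / 0.392 = 1.768 d⁻¹.
First-order decay: C = 43.54·exp(−k·t) = 43.54·0.4863 = 21.17 mg/L.

21.2 mg/L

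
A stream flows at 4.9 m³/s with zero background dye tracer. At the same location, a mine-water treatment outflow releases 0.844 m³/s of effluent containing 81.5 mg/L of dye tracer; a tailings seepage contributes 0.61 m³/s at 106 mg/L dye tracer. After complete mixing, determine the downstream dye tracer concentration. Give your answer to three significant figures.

21.0 mg/L

Flow-weighted average: C = (4.900·0 + 0.8440·81.50 + 0.6100·106.0) / 6.354 = 133.4/6.354 = 21.00 mg/L.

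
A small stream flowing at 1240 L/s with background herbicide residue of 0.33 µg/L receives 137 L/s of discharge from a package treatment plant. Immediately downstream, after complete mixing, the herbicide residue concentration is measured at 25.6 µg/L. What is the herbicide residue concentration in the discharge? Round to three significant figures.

254 µg/L

Mass balance: 1240·0.3300 + 137.0·Cₑ = 1377·25.60
→ Cₑ = (1377·25.60 − 1240·0.3300) / 137.0 = 254.3 µg/L.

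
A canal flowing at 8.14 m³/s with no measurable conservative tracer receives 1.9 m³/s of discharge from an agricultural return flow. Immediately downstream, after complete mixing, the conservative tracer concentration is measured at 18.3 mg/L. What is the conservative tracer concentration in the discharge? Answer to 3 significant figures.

96.7 mg/L

Mass balance: 8.140·0 + 1.900·Cₑ = 10.04·18.30
→ Cₑ = (10.04·18.30 − 8.140·0) / 1.900 = 96.70 mg/L.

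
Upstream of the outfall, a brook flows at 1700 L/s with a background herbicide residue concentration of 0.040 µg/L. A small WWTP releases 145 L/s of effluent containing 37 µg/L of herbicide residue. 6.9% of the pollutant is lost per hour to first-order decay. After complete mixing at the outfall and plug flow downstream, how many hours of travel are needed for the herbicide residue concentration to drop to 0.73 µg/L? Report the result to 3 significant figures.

19.5 h

Mixed concentration C = ΣQC/ΣQ = (1700·0.04000 + 145.0·37.00) / 1845 = 5433/1845 = 2.945 µg/L.
6.9%/h lost → k = −ln(1 − 0.069) = 0.07150 h⁻¹.
2.945·exp(−k·t) = 0.73 → t = ln(2.945/0.73)/k = 70230 s = 19.51 h.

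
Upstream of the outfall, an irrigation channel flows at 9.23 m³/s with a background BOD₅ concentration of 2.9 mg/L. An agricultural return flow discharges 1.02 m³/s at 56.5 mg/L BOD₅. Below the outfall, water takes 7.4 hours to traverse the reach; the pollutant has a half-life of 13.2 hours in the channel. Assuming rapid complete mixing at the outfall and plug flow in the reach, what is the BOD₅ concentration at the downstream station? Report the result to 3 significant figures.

5.58 mg/L

Mass balance: C = (9.230·2.900 + 1.020·56.50) / 10.25 = 84.40/10.25 = 8.234 mg/L.
Half-life 13.2 h → k = ln 2 / 13.2 = 0.05251 h⁻¹ = 1.260 d⁻¹.
First-order decay: C = 8.234·exp(−k·t) = 8.234·0.6780 = 5.583 mg/L.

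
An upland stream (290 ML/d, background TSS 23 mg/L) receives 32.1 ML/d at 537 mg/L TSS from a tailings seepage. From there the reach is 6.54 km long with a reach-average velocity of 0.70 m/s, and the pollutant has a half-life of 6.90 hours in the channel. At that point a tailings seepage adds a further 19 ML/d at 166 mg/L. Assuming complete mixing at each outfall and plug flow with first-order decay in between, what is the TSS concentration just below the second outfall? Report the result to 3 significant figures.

63.3 mg/L

Mass balance: C = (290.0·23.00 + 32.10·537.0) / 322.1 = 23910/322.1 = 74.22 mg/L; combined flow 322.1 ML/d.
Travel time t = 6.54·1000 / 0.70 = 9343 s = 2.595 h.
Half-life 6.90 h → k = ln 2 / 6.90 = 0.1005 h⁻¹ = 2.411 d⁻¹.
First-order decay: C = 74.22·exp(−k·t) = 74.22·0.7705 = 57.19 mg/L.
Second outfall: C = (322.1·57.19 + 19.00·166.0)/341.1 = 63.25 mg/L.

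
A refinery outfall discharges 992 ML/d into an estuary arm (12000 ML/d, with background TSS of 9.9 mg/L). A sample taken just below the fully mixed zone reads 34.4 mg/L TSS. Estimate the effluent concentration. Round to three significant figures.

Mass balance: 12000·9.900 + 992.0·Cₑ = 12990·34.40
→ Cₑ = (12990·34.40 − 12000·9.900) / 992.0 = 330.8 mg/L.

331 mg/L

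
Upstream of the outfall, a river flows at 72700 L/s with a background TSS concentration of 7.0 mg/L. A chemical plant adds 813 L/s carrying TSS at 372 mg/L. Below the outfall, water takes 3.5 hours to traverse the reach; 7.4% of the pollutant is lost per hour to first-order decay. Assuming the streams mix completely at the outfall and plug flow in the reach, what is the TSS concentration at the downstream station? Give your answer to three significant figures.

8.43 mg/L

After mixing, C = (72700·7.000 + 813.0·372.0) / 73510 = 811300/73510 = 11.04 mg/L.
7.4%/h lost → k = −ln(1 − 0.074) = 0.07688 h⁻¹.
Applying C = C₀e^(−kt): 11.04 × 0.7641 = 8.433 mg/L.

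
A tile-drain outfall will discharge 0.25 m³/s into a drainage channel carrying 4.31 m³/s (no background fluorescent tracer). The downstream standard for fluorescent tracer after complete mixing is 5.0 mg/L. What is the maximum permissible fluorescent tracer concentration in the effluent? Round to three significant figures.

At the limit, (Qr·Cr + Qe·Cₑ)/(Qr + Qe) = 5.0:
Cₑ = (4.560·5.0 − 4.310·0) / 0.2500 = 91.20 mg/L.

91.2 mg/L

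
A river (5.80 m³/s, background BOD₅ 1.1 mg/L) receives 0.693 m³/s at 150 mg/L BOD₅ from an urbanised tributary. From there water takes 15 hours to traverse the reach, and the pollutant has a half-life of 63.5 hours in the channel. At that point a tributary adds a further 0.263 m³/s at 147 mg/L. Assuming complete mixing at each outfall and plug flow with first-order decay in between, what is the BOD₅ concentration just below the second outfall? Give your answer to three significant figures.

19.6 mg/L

After mixing, C = (5.800·1.100 + 0.6930·150.0) / 6.493 = 110.3/6.493 = 16.99 mg/L; combined flow 6.493 m³/s.
Half-life 63.5 h → k = ln 2 / 63.5 = 0.01092 h⁻¹ = 0.2620 d⁻¹.
After decay, C = 16.99 × e^(−kt) = 16.99 × 0.8490 = 14.43 mg/L.
At the second outfall, C = (6.493·14.43 + 0.2630·147.0) / (6.493 + 0.2630) = 19.59 mg/L.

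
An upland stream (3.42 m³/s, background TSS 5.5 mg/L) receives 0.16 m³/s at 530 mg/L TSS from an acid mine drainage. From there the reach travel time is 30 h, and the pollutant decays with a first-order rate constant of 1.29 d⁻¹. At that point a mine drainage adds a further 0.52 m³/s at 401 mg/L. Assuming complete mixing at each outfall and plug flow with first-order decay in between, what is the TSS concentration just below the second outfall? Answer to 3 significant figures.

55.9 mg/L

Conservation of mass: C = (3.420·5.500 + 0.1600·530.0) / 3.580 = 103.6/3.580 = 28.94 mg/L; combined flow 3.580 m³/s.
Decay over the reach: 28.94·exp(−kt) = 28.94·0.1994 = 5.771 mg/L.
At the second outfall, C = (3.580·5.771 + 0.5200·401.0) / (3.580 + 0.5200) = 55.90 mg/L.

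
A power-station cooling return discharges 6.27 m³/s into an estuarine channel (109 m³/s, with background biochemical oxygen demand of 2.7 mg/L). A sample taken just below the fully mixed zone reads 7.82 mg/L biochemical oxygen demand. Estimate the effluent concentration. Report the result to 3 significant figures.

Mass balance: 109.0·2.700 + 6.270·Cₑ = 115.3·7.820
→ Cₑ = (115.3·7.820 − 109.0·2.700) / 6.270 = 96.83 mg/L.

96.8 mg/L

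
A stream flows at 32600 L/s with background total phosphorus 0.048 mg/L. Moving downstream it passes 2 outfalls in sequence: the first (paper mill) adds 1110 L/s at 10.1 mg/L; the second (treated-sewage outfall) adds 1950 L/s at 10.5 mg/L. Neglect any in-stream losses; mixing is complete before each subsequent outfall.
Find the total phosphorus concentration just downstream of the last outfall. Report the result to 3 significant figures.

Below outfall 1: Q → 33710 L/s, C = (32600·0.04800 + 1110·10.10)/33710 = 0.3790 mg/L.
Below outfall 2: Q → 35660 L/s, C = (33710·0.3790 + 1950·10.50)/35660 = 0.9324 mg/L.

0.932 mg/L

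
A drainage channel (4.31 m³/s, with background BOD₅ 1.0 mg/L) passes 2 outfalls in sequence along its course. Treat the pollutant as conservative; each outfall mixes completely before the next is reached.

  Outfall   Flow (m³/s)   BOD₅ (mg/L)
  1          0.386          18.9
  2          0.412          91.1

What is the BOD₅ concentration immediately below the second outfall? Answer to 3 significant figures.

After outfall 1: Q = 4.310 + 0.3860 = 4.696 m³/s; C = (4.310·1.000 + 0.3860·18.90)/4.696 = 2.471 mg/L.
After outfall 2: Q = 4.696 + 0.4120 = 5.108 m³/s; C = (4.696·2.471 + 0.4120·91.10)/5.108 = 9.620 mg/L.

9.62 mg/L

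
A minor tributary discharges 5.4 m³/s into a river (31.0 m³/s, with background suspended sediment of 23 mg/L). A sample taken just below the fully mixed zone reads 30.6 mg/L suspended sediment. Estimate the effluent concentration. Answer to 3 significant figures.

Mass balance: 31.00·23.00 + 5.400·Cₑ = 36.40·30.60
→ Cₑ = (36.40·30.60 − 31.00·23.00) / 5.400 = 74.23 mg/L.

74.2 mg/L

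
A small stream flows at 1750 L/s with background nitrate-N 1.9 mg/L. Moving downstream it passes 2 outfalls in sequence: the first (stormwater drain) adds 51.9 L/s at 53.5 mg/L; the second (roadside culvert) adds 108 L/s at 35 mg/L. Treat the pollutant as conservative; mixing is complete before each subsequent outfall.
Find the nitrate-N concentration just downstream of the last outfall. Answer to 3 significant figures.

Outfall 1: combined Q = 1802 L/s; C = (1750·1.900 + 51.90·53.50)/1802 = 3.386 mg/L.
Outfall 2: combined Q = 1910 L/s; C = (1802·3.386 + 108.0·35.00)/1910 = 5.174 mg/L.

5.17 mg/L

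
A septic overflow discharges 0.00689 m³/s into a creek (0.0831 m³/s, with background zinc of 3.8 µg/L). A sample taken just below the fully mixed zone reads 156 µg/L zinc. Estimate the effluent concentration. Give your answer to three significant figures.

Mass balance: 0.08310·3.800 + 0.006890·Cₑ = 0.08999·156.0
→ Cₑ = (0.08999·156.0 − 0.08310·3.800) / 0.006890 = 1992 µg/L.

1990 µg/L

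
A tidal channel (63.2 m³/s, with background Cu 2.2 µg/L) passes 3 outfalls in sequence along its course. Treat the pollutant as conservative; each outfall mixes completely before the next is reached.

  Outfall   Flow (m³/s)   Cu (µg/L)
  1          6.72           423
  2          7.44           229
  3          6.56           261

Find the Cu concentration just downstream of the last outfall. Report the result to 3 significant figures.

76.2 µg/L

After outfall 1: Q = 63.20 + 6.720 = 69.92 m³/s; C = (63.20·2.200 + 6.720·423.0)/69.92 = 42.64 µg/L.
After outfall 2: Q = 69.92 + 7.440 = 77.36 m³/s; C = (69.92·42.64 + 7.440·229.0)/77.36 = 60.57 µg/L.
After outfall 3: Q = 77.36 + 6.560 = 83.92 m³/s; C = (77.36·60.57 + 6.560·261.0)/83.92 = 76.23 µg/L.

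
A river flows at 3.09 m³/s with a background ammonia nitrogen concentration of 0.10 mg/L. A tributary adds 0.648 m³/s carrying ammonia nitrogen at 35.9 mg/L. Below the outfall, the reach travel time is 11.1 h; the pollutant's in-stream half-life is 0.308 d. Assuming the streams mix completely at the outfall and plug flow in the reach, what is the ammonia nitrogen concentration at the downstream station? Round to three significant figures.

2.23 mg/L

Mixed concentration C = ΣQC/ΣQ = (3.090·0.1000 + 0.6480·35.90) / 3.738 = 23.57/3.738 = 6.306 mg/L.
Half-life 0.308 d → k = ln 2 / 0.308 = 2.250 d⁻¹.
Applying C = C₀e^(−kt): 6.306 × 0.3532 = 2.227 mg/L.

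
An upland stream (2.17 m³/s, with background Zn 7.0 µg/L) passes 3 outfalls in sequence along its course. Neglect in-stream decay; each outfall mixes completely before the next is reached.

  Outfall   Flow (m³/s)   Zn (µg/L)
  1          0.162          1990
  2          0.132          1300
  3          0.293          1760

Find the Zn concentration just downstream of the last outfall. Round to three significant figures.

372 µg/L

Outfall 1: combined Q = 2.332 m³/s; C = (2.170·7.000 + 0.1620·1990)/2.332 = 144.8 µg/L.
Outfall 2: combined Q = 2.464 m³/s; C = (2.332·144.8 + 0.1320·1300)/2.464 = 206.6 µg/L.
Outfall 3: combined Q = 2.757 m³/s; C = (2.464·206.6 + 0.2930·1760)/2.757 = 371.7 µg/L.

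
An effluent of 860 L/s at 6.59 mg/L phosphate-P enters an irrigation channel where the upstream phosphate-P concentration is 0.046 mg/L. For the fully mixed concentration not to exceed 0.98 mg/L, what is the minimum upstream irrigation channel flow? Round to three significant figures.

Set C_mix = 0.98: (Q·0.04600 + 860.0·6.590) / (Q + 860.0) = 0.98
→ Q = 860.0·(6.590 − 0.98)/(0.98 − 0.04600) = 5166 L/s.

5170 L/s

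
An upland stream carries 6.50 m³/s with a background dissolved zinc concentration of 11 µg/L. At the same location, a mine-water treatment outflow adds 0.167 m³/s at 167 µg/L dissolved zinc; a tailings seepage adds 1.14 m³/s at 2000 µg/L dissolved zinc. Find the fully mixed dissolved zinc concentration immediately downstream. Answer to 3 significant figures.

305 µg/L

Conservation of mass: C = (6.500·11.00 + 0.1670·167.0 + 1.140·2000) / 7.807 = 2379/7.807 = 304.8 µg/L.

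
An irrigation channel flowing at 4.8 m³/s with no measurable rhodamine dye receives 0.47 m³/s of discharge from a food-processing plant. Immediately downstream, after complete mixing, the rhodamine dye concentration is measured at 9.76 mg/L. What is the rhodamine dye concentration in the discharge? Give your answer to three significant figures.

Mass balance: 4.800·0 + 0.4700·Cₑ = 5.270·9.760
→ Cₑ = (5.270·9.760 − 4.800·0) / 0.4700 = 109.4 mg/L.

109 mg/L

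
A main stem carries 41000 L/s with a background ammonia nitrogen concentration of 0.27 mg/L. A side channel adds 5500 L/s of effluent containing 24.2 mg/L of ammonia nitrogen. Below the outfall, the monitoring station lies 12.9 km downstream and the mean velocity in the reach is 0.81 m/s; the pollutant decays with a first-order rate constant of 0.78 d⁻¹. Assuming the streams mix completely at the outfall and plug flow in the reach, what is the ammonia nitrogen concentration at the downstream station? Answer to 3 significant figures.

2.69 mg/L

After mixing, C = (41000·0.2700 + 5500·24.20) / 46500 = 144200/46500 = 3.100 mg/L.
Travel time t = 12.9·1000 / 0.81 = 15930 s = 4.424 h.
Applying C = C₀e^(−kt): 3.100 × 0.8661 = 2.685 mg/L.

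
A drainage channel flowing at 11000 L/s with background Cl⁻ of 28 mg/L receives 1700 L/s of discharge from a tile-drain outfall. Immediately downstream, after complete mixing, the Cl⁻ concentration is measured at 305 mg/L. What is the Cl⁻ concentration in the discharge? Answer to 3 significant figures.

Mass balance: 11000·28.00 + 1700·Cₑ = 12700·305.0
→ Cₑ = (12700·305.0 − 11000·28.00) / 1700 = 2097 mg/L.

2100 mg/L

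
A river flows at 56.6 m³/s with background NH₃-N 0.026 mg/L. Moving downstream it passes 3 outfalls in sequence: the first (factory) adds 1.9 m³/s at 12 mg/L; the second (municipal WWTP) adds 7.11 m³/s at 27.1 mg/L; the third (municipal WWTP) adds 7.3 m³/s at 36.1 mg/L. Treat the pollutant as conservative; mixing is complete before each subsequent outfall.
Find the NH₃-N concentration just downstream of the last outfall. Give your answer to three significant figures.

6.59 mg/L

Outfall 1: combined Q = 58.50 m³/s; C = (56.60·0.02600 + 1.900·12.00)/58.50 = 0.4149 mg/L.
Outfall 2: combined Q = 65.61 m³/s; C = (58.50·0.4149 + 7.110·27.10)/65.61 = 3.307 mg/L.
Outfall 3: combined Q = 72.91 m³/s; C = (65.61·3.307 + 7.300·36.10)/72.91 = 6.590 mg/L.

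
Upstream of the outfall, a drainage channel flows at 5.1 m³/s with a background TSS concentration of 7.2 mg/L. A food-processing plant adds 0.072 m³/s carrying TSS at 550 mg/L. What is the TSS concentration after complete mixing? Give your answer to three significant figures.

14.8 mg/L

Flow-weighted average: C = (5.100·7.200 + 0.07200·550.0) / 5.172 = 76.32/5.172 = 14.76 mg/L.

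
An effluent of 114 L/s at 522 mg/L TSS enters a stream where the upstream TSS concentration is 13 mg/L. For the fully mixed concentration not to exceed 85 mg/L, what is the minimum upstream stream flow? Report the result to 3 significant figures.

692 L/s

Set C_mix = 85: (Q·13.00 + 114.0·522.0) / (Q + 114.0) = 85
→ Q = 114.0·(522.0 − 85)/(85 − 13.00) = 691.9 L/s.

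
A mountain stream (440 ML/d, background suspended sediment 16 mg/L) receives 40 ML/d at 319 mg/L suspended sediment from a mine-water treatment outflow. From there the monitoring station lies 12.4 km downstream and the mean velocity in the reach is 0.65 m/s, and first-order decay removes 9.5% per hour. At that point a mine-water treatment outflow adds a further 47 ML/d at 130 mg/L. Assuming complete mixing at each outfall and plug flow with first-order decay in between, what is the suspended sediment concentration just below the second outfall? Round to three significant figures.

33.7 mg/L

Mixed concentration C = ΣQC/ΣQ = (440.0·16.00 + 40.00·319.0) / 480.0 = 19800/480.0 = 41.25 mg/L; combined flow 480.0 ML/d.
Travel time t = 12.4·1000 / 0.65 = 19080 s = 5.299 h.
9.5%/h lost → k = −ln(1 − 0.095) = 0.09982 h⁻¹.
Applying C = C₀e^(−kt): 41.25 × 0.5892 = 24.31 mg/L.
Second outfall: C = (480.0·24.31 + 47.00·130.0)/527.0 = 33.73 mg/L.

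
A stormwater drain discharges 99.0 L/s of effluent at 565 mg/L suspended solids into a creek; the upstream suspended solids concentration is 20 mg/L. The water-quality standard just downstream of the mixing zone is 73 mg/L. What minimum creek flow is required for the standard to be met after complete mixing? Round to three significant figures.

Set C_mix = 73: (Q·20.00 + 99.00·565.0) / (Q + 99.00) = 73
→ Q = 99.00·(565.0 − 73)/(73 − 20.00) = 919.0 L/s.

919 L/s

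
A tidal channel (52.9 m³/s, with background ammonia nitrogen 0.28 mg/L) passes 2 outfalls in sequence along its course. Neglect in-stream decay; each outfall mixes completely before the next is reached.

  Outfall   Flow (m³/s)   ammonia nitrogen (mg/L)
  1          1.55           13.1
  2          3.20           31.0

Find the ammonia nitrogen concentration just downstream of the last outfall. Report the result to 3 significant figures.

2.33 mg/L

Outfall 1: combined Q = 54.45 m³/s; C = (52.90·0.2800 + 1.550·13.10)/54.45 = 0.6449 mg/L.
Outfall 2: combined Q = 57.65 m³/s; C = (54.45·0.6449 + 3.200·31.00)/57.65 = 2.330 mg/L.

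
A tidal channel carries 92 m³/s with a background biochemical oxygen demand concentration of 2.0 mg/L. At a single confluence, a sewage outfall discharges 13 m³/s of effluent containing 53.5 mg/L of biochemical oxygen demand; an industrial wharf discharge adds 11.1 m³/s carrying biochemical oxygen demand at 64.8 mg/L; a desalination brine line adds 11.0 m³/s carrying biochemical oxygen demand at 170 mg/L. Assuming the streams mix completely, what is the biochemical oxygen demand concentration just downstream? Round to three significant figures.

Mixed concentration C = ΣQC/ΣQ = (92.00·2.000 + 13.00·53.50 + 11.10·64.80 + 11.00·170.0) / 127.1 = 3469/127.1 = 27.29 mg/L.

27.3 mg/L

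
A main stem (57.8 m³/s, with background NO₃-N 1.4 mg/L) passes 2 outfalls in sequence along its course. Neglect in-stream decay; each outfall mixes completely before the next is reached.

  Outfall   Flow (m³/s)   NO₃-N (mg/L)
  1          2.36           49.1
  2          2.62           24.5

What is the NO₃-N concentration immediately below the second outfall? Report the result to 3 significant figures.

4.16 mg/L

After outfall 1: Q = 57.80 + 2.360 = 60.16 m³/s; C = (57.80·1.400 + 2.360·49.10)/60.16 = 3.271 mg/L.
After outfall 2: Q = 60.16 + 2.620 = 62.78 m³/s; C = (60.16·3.271 + 2.620·24.50)/62.78 = 4.157 mg/L.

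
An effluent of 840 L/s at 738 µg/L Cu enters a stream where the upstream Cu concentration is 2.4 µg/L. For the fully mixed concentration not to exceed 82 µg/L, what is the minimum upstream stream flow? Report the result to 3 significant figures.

6920 L/s

Set C_mix = 82: (Q·2.400 + 840.0·738.0) / (Q + 840.0) = 82
→ Q = 840.0·(738.0 − 82)/(82 − 2.400) = 6923 L/s.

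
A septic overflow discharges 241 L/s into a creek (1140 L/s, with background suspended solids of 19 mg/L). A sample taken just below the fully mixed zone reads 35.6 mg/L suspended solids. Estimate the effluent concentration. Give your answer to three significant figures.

Mass balance: 1140·19.00 + 241.0·Cₑ = 1381·35.60
→ Cₑ = (1381·35.60 − 1140·19.00) / 241.0 = 114.1 mg/L.

114 mg/L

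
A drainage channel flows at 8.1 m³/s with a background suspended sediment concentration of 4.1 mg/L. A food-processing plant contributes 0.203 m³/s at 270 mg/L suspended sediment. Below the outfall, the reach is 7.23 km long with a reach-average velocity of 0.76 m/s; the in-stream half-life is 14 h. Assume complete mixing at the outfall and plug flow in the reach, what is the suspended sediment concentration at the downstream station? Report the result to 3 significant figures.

9.30 mg/L

Mixed concentration C = ΣQC/ΣQ = (8.100·4.100 + 0.2030·270.0) / 8.303 = 88.02/8.303 = 10.60 mg/L.
Travel time t = 7.23·1000 / 0.76 = 9513 s = 2.643 h.
Half-life 14 h → k = ln 2 / 14 = 0.04951 h⁻¹ = 1.188 d⁻¹.
Decay over the reach: 10.60·exp(−kt) = 10.60·0.8774 = 9.301 mg/L.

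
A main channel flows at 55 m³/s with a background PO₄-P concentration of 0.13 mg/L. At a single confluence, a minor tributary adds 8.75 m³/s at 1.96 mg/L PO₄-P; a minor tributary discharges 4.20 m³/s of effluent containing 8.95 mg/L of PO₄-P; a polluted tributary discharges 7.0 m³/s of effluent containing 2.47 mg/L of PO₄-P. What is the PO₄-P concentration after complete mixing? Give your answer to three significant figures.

After mixing, C = (55.00·0.1300 + 8.750·1.960 + 4.200·8.950 + 7.000·2.470) / 74.95 = 79.18/74.95 = 1.056 mg/L.

1.06 mg/L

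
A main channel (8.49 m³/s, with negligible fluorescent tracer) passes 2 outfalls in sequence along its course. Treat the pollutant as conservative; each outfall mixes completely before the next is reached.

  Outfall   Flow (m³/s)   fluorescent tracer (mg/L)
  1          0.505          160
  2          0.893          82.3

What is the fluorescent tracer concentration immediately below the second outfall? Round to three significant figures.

15.6 mg/L

Below outfall 1: Q → 8.995 m³/s, C = (8.490·0 + 0.5050·160.0)/8.995 = 8.983 mg/L.
Below outfall 2: Q → 9.888 m³/s, C = (8.995·8.983 + 0.8930·82.30)/9.888 = 15.60 mg/L.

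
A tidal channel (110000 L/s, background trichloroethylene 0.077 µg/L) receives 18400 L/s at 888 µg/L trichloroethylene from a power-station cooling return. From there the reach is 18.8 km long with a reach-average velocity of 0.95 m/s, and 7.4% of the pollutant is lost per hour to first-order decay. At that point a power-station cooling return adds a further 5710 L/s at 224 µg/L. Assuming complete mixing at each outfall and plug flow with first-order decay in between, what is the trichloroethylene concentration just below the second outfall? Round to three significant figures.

89.4 µg/L

Flow-weighted average: C = (110000·0.07700 + 18400·888.0) / 128400 = 16350000/128400 = 127.3 µg/L; combined flow 128400 L/s.
Travel time t = 18.8·1000 / 0.95 = 19790 s = 5.497 h.
7.4%/h lost → k = −ln(1 − 0.074) = 0.07688 h⁻¹.
Applying C = C₀e^(−kt): 127.3 × 0.6553 = 83.44 µg/L.
At the second outfall, C = (128400·83.44 + 5710·224.0) / (128400 + 5710) = 89.42 µg/L.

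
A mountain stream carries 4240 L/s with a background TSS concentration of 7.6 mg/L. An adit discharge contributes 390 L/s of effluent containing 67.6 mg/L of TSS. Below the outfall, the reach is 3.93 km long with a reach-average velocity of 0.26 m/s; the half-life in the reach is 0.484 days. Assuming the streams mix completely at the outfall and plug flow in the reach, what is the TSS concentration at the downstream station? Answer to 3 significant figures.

9.85 mg/L

Mass balance: C = (4240·7.600 + 390.0·67.60) / 4630 = 58590/4630 = 12.65 mg/L.
Travel time t = 3.93·1000 / 0.26 = 15120 s = 4.199 h.
Half-life 0.484 d → k = ln 2 / 0.484 = 1.432 d⁻¹.
First-order decay: C = 12.65·exp(−k·t) = 12.65·0.7784 = 9.850 mg/L.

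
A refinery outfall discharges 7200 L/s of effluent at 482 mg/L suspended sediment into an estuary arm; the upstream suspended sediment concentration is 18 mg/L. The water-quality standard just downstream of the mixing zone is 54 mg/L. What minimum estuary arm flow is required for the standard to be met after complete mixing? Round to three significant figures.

Set C_mix = 54: (Q·18.00 + 7200·482.0) / (Q + 7200) = 54
→ Q = 7200·(482.0 − 54)/(54 − 18.00) = 85600 L/s.

85600 L/s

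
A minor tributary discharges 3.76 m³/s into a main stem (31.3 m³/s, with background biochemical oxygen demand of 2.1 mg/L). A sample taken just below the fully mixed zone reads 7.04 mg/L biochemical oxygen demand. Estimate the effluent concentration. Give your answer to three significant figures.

48.2 mg/L

Mass balance: 31.30·2.100 + 3.760·Cₑ = 35.06·7.040
→ Cₑ = (35.06·7.040 − 31.30·2.100) / 3.760 = 48.16 mg/L.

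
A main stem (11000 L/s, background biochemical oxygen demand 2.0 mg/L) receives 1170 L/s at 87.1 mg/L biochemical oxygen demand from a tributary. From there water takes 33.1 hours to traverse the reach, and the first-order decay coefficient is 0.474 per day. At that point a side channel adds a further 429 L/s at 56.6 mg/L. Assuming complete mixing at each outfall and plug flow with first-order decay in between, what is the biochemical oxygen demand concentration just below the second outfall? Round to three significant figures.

Conservation of mass: C = (11000·2.000 + 1170·87.10) / 12170 = 123900/12170 = 10.18 mg/L; combined flow 12170 L/s.
Applying C = C₀e^(−kt): 10.18 × 0.5201 = 5.295 mg/L.
Second outfall: C = (12170·5.295 + 429.0·56.60)/12600 = 7.042 mg/L.

7.04 mg/L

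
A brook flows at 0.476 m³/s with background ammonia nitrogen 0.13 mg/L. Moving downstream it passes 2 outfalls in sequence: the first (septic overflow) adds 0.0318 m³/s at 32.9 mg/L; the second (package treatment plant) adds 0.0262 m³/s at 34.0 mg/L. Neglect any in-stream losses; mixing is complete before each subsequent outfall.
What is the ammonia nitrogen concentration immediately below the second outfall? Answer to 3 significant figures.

Below outfall 1: Q → 0.5078 m³/s, C = (0.4760·0.1300 + 0.03180·32.90)/0.5078 = 2.182 mg/L.
Below outfall 2: Q → 0.5340 m³/s, C = (0.5078·2.182 + 0.02620·34.00)/0.5340 = 3.743 mg/L.

3.74 mg/L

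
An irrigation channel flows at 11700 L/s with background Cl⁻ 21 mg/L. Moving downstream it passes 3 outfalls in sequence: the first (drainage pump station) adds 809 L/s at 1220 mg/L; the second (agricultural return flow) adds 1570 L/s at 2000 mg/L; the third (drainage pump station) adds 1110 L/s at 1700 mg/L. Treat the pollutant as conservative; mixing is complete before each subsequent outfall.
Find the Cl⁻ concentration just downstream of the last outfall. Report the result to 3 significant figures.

412 mg/L

Outfall 1: combined Q = 12510 L/s; C = (11700·21.00 + 809.0·1220)/12510 = 98.54 mg/L.
Outfall 2: combined Q = 14080 L/s; C = (12510·98.54 + 1570·2000)/14080 = 310.6 mg/L.
Outfall 3: combined Q = 15190 L/s; C = (14080·310.6 + 1110·1700)/15190 = 412.1 mg/L.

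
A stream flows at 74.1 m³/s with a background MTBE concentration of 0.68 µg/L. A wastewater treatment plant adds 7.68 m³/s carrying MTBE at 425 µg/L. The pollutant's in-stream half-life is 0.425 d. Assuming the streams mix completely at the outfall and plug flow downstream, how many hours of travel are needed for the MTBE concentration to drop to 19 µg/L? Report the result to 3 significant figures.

Flow-weighted average: C = (74.10·0.6800 + 7.680·425.0) / 81.78 = 3314/81.78 = 40.53 µg/L.
Half-life 0.425 d → k = ln 2 / 0.425 = 1.631 d⁻¹.
40.53·exp(−k·t) = 19 → t = ln(40.53/19)/k = 40130 s = 11.15 h.

11.1 h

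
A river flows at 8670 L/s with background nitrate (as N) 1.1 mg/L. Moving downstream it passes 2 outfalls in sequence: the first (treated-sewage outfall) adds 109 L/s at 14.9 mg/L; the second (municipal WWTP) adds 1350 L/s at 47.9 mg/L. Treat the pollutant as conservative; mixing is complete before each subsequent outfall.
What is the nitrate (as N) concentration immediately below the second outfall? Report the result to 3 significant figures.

7.49 mg/L

Below outfall 1: Q → 8779 L/s, C = (8670·1.100 + 109.0·14.90)/8779 = 1.271 mg/L.
Below outfall 2: Q → 10130 L/s, C = (8779·1.271 + 1350·47.90)/10130 = 7.486 mg/L.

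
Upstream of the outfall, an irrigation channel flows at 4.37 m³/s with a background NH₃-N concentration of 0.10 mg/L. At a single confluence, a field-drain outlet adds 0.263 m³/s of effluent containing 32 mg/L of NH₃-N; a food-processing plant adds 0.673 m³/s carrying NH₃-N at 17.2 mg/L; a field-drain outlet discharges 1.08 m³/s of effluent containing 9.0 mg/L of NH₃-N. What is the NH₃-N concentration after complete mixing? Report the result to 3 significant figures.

After mixing, C = (4.370·0.1000 + 0.2630·32.00 + 0.6730·17.20 + 1.080·9.000) / 6.386 = 30.15/6.386 = 4.721 mg/L.

4.72 mg/L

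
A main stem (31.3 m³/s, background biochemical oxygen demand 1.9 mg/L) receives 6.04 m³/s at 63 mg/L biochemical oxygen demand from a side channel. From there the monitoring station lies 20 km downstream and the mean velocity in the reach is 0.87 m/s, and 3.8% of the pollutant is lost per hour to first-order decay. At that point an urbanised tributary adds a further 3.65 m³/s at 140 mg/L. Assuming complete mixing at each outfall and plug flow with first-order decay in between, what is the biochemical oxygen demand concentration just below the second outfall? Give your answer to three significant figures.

20.8 mg/L

After mixing, C = (31.30·1.900 + 6.040·63.00) / 37.34 = 440.0/37.34 = 11.78 mg/L; combined flow 37.34 m³/s.
Travel time t = 20·1000 / 0.87 = 22990 s = 6.386 h.
3.8%/h lost → k = −ln(1 − 0.038) = 0.03874 h⁻¹.
First-order decay: C = 11.78·exp(−k·t) = 11.78·0.7808 = 9.201 mg/L.
At the second outfall, C = (37.34·9.201 + 3.650·140.0) / (37.34 + 3.650) = 20.85 mg/L.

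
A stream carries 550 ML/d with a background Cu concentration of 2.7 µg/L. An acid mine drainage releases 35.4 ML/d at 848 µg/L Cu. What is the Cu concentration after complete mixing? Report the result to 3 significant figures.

53.8 µg/L

Flow-weighted average: C = (550.0·2.700 + 35.40·848.0) / 585.4 = 31500/585.4 = 53.82 µg/L.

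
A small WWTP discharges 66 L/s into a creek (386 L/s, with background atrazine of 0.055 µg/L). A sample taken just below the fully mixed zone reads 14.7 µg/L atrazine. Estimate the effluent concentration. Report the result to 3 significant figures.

100 µg/L

Mass balance: 386.0·0.05500 + 66.00·Cₑ = 452.0·14.70
→ Cₑ = (452.0·14.70 − 386.0·0.05500) / 66.00 = 100.4 µg/L.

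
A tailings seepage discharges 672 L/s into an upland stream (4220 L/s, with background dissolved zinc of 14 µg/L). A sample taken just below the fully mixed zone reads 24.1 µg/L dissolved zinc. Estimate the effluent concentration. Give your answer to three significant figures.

87.5 µg/L

Mass balance: 4220·14.00 + 672.0·Cₑ = 4892·24.10
→ Cₑ = (4892·24.10 − 4220·14.00) / 672.0 = 87.53 µg/L.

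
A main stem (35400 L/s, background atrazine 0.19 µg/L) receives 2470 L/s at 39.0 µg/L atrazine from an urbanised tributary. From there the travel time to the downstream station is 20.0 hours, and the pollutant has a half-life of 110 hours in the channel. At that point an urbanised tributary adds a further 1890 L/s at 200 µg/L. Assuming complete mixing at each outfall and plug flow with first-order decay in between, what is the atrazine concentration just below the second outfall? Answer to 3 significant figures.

11.8 µg/L

After mixing, C = (35400·0.1900 + 2470·39.00) / 37870 = 103100/37870 = 2.721 µg/L; combined flow 37870 L/s.
Half-life 110 h → k = ln 2 / 110 = 0.006301 h⁻¹ = 0.1512 d⁻¹.
Applying C = C₀e^(−kt): 2.721 × 0.8816 = 2.399 µg/L.
Second outfall: C = (37870·2.399 + 1890·200.0)/39760 = 11.79 µg/L.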